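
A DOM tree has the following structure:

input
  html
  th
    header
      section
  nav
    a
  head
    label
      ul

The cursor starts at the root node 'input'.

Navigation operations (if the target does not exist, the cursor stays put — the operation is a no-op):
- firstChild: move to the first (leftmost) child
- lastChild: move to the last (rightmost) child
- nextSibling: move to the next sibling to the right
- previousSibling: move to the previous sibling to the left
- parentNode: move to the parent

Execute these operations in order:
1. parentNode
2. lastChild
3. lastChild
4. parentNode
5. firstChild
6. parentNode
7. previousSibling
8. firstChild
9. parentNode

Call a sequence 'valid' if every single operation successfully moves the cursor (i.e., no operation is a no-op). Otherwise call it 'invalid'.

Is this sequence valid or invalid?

Answer: invalid

Derivation:
After 1 (parentNode): input (no-op, stayed)
After 2 (lastChild): head
After 3 (lastChild): label
After 4 (parentNode): head
After 5 (firstChild): label
After 6 (parentNode): head
After 7 (previousSibling): nav
After 8 (firstChild): a
After 9 (parentNode): nav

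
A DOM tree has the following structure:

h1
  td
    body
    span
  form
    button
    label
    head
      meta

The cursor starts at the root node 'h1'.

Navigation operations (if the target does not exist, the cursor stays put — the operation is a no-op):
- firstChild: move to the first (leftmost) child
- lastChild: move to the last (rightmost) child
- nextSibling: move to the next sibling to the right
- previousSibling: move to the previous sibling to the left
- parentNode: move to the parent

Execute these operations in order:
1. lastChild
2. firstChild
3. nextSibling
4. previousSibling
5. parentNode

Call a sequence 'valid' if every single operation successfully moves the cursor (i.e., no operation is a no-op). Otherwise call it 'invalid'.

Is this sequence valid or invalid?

Answer: valid

Derivation:
After 1 (lastChild): form
After 2 (firstChild): button
After 3 (nextSibling): label
After 4 (previousSibling): button
After 5 (parentNode): form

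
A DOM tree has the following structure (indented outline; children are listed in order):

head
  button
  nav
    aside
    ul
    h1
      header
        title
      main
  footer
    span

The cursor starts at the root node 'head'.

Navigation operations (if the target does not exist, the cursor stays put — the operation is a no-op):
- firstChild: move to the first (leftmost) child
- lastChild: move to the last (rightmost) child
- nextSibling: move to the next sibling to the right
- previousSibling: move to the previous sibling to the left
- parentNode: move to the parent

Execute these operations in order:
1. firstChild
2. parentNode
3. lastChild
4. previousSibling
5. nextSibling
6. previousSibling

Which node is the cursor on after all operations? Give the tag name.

Answer: nav

Derivation:
After 1 (firstChild): button
After 2 (parentNode): head
After 3 (lastChild): footer
After 4 (previousSibling): nav
After 5 (nextSibling): footer
After 6 (previousSibling): nav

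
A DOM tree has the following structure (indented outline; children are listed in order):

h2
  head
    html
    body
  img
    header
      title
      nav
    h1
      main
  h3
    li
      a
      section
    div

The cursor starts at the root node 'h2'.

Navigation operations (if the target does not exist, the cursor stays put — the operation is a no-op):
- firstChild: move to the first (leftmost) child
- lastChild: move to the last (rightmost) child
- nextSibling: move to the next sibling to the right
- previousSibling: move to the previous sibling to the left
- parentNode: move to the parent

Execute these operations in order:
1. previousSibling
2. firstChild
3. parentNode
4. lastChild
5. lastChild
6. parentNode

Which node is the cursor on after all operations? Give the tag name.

After 1 (previousSibling): h2 (no-op, stayed)
After 2 (firstChild): head
After 3 (parentNode): h2
After 4 (lastChild): h3
After 5 (lastChild): div
After 6 (parentNode): h3

Answer: h3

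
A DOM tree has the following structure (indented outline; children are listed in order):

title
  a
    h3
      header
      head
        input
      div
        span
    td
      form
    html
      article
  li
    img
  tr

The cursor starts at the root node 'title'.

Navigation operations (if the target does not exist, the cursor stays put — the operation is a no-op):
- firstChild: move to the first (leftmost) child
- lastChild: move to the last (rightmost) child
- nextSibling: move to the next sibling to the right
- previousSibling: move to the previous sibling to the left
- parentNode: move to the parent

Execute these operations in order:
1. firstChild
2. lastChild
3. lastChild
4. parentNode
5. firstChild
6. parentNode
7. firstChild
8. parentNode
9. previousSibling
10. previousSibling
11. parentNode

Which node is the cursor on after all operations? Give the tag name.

After 1 (firstChild): a
After 2 (lastChild): html
After 3 (lastChild): article
After 4 (parentNode): html
After 5 (firstChild): article
After 6 (parentNode): html
After 7 (firstChild): article
After 8 (parentNode): html
After 9 (previousSibling): td
After 10 (previousSibling): h3
After 11 (parentNode): a

Answer: a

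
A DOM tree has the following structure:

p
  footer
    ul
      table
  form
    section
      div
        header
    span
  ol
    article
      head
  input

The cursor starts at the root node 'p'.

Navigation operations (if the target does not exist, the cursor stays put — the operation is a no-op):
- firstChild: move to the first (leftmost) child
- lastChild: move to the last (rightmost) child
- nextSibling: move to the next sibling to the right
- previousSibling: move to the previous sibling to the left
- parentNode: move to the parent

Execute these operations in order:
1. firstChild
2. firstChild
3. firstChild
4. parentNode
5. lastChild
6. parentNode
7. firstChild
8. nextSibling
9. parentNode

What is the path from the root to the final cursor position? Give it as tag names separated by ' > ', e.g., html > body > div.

Answer: p > footer > ul

Derivation:
After 1 (firstChild): footer
After 2 (firstChild): ul
After 3 (firstChild): table
After 4 (parentNode): ul
After 5 (lastChild): table
After 6 (parentNode): ul
After 7 (firstChild): table
After 8 (nextSibling): table (no-op, stayed)
After 9 (parentNode): ul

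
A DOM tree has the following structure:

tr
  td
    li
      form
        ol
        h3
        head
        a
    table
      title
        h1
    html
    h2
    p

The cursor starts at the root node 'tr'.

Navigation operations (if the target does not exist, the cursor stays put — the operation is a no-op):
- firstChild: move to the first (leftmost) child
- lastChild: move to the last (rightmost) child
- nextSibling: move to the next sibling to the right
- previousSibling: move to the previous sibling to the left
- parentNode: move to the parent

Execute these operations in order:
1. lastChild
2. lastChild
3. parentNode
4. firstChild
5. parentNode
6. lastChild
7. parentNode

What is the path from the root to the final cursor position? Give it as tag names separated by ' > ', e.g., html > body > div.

After 1 (lastChild): td
After 2 (lastChild): p
After 3 (parentNode): td
After 4 (firstChild): li
After 5 (parentNode): td
After 6 (lastChild): p
After 7 (parentNode): td

Answer: tr > td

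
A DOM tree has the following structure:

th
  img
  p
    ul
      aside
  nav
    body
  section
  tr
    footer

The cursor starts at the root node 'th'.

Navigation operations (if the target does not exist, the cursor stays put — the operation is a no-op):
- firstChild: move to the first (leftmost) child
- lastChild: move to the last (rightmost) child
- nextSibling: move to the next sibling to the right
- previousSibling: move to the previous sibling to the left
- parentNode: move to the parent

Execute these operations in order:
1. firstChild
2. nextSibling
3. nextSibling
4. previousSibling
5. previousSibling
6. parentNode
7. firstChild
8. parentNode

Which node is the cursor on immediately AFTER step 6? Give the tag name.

Answer: th

Derivation:
After 1 (firstChild): img
After 2 (nextSibling): p
After 3 (nextSibling): nav
After 4 (previousSibling): p
After 5 (previousSibling): img
After 6 (parentNode): th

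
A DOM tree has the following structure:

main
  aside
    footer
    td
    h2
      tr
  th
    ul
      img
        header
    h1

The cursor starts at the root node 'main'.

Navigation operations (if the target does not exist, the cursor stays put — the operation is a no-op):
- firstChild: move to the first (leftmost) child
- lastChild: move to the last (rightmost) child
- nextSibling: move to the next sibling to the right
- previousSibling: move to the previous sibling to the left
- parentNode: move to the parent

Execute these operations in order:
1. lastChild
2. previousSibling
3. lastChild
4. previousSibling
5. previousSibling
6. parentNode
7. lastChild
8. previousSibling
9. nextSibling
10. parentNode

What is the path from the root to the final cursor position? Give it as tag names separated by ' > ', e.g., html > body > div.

After 1 (lastChild): th
After 2 (previousSibling): aside
After 3 (lastChild): h2
After 4 (previousSibling): td
After 5 (previousSibling): footer
After 6 (parentNode): aside
After 7 (lastChild): h2
After 8 (previousSibling): td
After 9 (nextSibling): h2
After 10 (parentNode): aside

Answer: main > aside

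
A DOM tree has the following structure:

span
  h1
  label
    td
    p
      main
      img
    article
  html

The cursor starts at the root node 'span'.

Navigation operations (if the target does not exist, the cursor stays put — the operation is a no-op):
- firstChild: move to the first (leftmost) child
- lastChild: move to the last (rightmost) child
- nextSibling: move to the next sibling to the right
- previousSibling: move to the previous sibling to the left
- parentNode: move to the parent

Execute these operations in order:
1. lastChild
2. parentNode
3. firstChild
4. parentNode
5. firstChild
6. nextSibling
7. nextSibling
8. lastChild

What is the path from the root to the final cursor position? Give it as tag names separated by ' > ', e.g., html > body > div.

After 1 (lastChild): html
After 2 (parentNode): span
After 3 (firstChild): h1
After 4 (parentNode): span
After 5 (firstChild): h1
After 6 (nextSibling): label
After 7 (nextSibling): html
After 8 (lastChild): html (no-op, stayed)

Answer: span > html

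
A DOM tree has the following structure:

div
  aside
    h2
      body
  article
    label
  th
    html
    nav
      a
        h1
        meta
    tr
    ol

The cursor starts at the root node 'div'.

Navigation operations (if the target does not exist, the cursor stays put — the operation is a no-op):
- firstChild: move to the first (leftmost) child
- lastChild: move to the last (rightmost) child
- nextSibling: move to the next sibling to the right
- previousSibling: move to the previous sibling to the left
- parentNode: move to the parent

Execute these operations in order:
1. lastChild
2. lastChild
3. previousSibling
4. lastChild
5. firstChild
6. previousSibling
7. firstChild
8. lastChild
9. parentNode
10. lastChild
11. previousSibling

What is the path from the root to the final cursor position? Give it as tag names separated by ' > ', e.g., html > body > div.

After 1 (lastChild): th
After 2 (lastChild): ol
After 3 (previousSibling): tr
After 4 (lastChild): tr (no-op, stayed)
After 5 (firstChild): tr (no-op, stayed)
After 6 (previousSibling): nav
After 7 (firstChild): a
After 8 (lastChild): meta
After 9 (parentNode): a
After 10 (lastChild): meta
After 11 (previousSibling): h1

Answer: div > th > nav > a > h1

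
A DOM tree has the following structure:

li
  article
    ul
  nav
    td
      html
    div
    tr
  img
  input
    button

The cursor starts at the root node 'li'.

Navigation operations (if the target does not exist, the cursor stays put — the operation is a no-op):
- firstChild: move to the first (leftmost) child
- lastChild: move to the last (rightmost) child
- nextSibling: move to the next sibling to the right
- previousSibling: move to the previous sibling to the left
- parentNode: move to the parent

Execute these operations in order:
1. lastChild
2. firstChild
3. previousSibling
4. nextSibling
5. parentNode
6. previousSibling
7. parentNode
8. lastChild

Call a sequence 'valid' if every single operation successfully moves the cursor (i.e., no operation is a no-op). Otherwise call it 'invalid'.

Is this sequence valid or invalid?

Answer: invalid

Derivation:
After 1 (lastChild): input
After 2 (firstChild): button
After 3 (previousSibling): button (no-op, stayed)
After 4 (nextSibling): button (no-op, stayed)
After 5 (parentNode): input
After 6 (previousSibling): img
After 7 (parentNode): li
After 8 (lastChild): input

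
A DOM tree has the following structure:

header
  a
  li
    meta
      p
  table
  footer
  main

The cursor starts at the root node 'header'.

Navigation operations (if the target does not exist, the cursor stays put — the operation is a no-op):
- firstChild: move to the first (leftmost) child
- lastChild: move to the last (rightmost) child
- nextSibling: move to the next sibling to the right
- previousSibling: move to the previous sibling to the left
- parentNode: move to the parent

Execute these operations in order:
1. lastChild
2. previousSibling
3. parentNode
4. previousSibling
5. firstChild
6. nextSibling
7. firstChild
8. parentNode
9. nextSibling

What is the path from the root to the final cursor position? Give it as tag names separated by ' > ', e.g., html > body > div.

Answer: header > table

Derivation:
After 1 (lastChild): main
After 2 (previousSibling): footer
After 3 (parentNode): header
After 4 (previousSibling): header (no-op, stayed)
After 5 (firstChild): a
After 6 (nextSibling): li
After 7 (firstChild): meta
After 8 (parentNode): li
After 9 (nextSibling): table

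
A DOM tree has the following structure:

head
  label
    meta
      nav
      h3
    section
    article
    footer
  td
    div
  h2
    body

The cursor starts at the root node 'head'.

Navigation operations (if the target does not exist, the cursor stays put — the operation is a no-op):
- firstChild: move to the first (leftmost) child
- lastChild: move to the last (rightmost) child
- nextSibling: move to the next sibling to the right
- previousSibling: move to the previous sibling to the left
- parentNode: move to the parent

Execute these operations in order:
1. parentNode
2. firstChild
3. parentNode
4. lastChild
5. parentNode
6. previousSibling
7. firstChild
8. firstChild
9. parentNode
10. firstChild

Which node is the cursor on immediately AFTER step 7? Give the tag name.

Answer: label

Derivation:
After 1 (parentNode): head (no-op, stayed)
After 2 (firstChild): label
After 3 (parentNode): head
After 4 (lastChild): h2
After 5 (parentNode): head
After 6 (previousSibling): head (no-op, stayed)
After 7 (firstChild): label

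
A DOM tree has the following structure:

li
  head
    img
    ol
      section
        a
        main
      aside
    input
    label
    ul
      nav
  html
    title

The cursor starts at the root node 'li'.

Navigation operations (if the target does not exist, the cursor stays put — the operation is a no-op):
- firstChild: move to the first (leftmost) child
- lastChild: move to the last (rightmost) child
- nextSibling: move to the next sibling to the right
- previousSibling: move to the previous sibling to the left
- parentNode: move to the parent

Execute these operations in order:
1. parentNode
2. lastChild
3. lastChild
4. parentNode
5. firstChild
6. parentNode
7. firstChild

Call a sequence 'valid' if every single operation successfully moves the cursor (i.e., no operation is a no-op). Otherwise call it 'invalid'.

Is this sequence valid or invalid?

After 1 (parentNode): li (no-op, stayed)
After 2 (lastChild): html
After 3 (lastChild): title
After 4 (parentNode): html
After 5 (firstChild): title
After 6 (parentNode): html
After 7 (firstChild): title

Answer: invalid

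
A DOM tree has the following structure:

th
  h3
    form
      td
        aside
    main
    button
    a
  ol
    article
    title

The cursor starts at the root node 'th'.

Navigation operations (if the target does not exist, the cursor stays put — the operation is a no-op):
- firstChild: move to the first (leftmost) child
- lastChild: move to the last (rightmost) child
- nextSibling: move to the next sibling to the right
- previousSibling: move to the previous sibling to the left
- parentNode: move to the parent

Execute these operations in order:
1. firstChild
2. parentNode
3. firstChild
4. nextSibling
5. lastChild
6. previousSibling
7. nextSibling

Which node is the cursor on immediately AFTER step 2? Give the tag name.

After 1 (firstChild): h3
After 2 (parentNode): th

Answer: th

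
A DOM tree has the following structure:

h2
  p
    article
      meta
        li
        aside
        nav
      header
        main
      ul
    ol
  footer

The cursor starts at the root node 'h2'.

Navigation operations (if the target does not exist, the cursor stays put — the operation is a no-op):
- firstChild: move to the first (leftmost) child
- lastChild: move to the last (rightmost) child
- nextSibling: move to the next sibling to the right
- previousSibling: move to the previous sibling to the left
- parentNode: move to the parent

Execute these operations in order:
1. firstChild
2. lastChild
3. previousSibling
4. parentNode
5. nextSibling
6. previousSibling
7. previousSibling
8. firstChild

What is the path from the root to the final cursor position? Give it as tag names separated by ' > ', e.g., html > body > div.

Answer: h2 > p > article

Derivation:
After 1 (firstChild): p
After 2 (lastChild): ol
After 3 (previousSibling): article
After 4 (parentNode): p
After 5 (nextSibling): footer
After 6 (previousSibling): p
After 7 (previousSibling): p (no-op, stayed)
After 8 (firstChild): article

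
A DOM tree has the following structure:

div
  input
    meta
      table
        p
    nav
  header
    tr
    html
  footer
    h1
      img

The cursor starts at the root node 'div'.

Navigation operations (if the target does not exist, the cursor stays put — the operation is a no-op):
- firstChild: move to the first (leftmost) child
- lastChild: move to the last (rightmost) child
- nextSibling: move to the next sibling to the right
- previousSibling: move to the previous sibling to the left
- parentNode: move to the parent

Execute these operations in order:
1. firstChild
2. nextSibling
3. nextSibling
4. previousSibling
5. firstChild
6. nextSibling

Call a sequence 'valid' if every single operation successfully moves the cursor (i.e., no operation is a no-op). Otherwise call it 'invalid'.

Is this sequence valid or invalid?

After 1 (firstChild): input
After 2 (nextSibling): header
After 3 (nextSibling): footer
After 4 (previousSibling): header
After 5 (firstChild): tr
After 6 (nextSibling): html

Answer: valid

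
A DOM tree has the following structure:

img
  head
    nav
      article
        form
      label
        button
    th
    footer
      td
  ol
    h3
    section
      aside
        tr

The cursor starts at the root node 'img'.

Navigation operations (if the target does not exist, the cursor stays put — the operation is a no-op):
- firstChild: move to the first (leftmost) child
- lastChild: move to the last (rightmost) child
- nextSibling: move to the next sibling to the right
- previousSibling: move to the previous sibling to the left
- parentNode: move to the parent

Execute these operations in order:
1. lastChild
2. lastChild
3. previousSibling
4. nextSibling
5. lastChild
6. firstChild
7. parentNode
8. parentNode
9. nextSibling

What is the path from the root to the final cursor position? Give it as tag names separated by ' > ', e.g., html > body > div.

Answer: img > ol > section

Derivation:
After 1 (lastChild): ol
After 2 (lastChild): section
After 3 (previousSibling): h3
After 4 (nextSibling): section
After 5 (lastChild): aside
After 6 (firstChild): tr
After 7 (parentNode): aside
After 8 (parentNode): section
After 9 (nextSibling): section (no-op, stayed)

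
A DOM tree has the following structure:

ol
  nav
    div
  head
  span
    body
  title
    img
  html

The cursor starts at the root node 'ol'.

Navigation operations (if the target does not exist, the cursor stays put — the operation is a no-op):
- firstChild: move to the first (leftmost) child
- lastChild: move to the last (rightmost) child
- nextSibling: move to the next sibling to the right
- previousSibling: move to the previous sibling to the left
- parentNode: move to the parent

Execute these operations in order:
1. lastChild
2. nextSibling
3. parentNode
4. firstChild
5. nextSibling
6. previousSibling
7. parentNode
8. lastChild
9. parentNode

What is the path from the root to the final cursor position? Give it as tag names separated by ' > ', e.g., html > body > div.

After 1 (lastChild): html
After 2 (nextSibling): html (no-op, stayed)
After 3 (parentNode): ol
After 4 (firstChild): nav
After 5 (nextSibling): head
After 6 (previousSibling): nav
After 7 (parentNode): ol
After 8 (lastChild): html
After 9 (parentNode): ol

Answer: ol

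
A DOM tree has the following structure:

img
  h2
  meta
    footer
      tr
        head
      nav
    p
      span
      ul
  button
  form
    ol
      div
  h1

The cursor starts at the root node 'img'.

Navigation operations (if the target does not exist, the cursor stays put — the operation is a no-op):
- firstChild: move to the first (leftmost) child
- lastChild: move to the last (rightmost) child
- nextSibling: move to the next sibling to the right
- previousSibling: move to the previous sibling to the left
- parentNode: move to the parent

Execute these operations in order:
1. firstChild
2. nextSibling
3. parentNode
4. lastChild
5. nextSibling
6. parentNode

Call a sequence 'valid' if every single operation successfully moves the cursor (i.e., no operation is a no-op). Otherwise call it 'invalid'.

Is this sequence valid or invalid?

After 1 (firstChild): h2
After 2 (nextSibling): meta
After 3 (parentNode): img
After 4 (lastChild): h1
After 5 (nextSibling): h1 (no-op, stayed)
After 6 (parentNode): img

Answer: invalid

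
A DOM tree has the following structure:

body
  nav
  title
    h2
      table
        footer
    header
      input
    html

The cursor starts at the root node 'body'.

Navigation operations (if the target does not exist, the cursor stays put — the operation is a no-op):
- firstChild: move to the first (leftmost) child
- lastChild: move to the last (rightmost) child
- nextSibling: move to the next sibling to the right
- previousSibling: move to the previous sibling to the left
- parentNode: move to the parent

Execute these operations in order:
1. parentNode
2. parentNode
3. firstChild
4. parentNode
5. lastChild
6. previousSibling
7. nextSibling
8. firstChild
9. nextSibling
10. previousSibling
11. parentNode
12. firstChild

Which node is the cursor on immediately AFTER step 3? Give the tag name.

After 1 (parentNode): body (no-op, stayed)
After 2 (parentNode): body (no-op, stayed)
After 3 (firstChild): nav

Answer: nav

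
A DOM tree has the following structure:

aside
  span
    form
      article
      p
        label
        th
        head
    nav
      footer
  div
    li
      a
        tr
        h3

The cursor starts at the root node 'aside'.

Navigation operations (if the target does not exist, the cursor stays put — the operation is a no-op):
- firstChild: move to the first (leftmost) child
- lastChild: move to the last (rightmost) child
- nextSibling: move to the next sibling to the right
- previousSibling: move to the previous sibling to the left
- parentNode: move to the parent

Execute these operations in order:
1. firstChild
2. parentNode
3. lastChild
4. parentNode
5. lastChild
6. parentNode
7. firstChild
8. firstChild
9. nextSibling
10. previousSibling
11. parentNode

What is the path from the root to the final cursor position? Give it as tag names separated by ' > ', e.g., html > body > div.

After 1 (firstChild): span
After 2 (parentNode): aside
After 3 (lastChild): div
After 4 (parentNode): aside
After 5 (lastChild): div
After 6 (parentNode): aside
After 7 (firstChild): span
After 8 (firstChild): form
After 9 (nextSibling): nav
After 10 (previousSibling): form
After 11 (parentNode): span

Answer: aside > span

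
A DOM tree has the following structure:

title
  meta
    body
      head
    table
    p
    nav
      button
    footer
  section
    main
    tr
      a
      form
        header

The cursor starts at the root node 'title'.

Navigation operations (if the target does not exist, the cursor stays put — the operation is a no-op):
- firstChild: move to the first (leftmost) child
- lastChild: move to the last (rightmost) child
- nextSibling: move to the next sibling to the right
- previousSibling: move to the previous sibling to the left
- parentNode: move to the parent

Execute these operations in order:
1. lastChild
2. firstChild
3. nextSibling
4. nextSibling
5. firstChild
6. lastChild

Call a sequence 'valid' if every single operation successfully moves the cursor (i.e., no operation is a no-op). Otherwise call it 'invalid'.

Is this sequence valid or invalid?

After 1 (lastChild): section
After 2 (firstChild): main
After 3 (nextSibling): tr
After 4 (nextSibling): tr (no-op, stayed)
After 5 (firstChild): a
After 6 (lastChild): a (no-op, stayed)

Answer: invalid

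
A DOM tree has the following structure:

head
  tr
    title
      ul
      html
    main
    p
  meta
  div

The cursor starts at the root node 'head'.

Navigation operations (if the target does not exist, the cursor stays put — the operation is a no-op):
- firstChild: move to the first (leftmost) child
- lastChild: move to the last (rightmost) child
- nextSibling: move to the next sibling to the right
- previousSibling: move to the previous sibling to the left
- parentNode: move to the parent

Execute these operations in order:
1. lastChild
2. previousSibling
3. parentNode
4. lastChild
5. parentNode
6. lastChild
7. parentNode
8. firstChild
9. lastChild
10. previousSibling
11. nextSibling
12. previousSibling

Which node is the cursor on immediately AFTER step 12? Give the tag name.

Answer: main

Derivation:
After 1 (lastChild): div
After 2 (previousSibling): meta
After 3 (parentNode): head
After 4 (lastChild): div
After 5 (parentNode): head
After 6 (lastChild): div
After 7 (parentNode): head
After 8 (firstChild): tr
After 9 (lastChild): p
After 10 (previousSibling): main
After 11 (nextSibling): p
After 12 (previousSibling): main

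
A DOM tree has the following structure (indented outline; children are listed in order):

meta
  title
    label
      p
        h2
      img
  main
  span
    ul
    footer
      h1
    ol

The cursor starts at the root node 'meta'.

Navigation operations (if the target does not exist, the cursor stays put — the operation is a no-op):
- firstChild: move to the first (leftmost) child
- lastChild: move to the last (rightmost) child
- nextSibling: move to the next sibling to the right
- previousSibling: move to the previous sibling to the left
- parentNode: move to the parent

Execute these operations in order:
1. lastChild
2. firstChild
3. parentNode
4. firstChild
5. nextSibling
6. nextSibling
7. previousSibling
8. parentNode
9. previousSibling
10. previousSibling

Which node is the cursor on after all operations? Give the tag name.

After 1 (lastChild): span
After 2 (firstChild): ul
After 3 (parentNode): span
After 4 (firstChild): ul
After 5 (nextSibling): footer
After 6 (nextSibling): ol
After 7 (previousSibling): footer
After 8 (parentNode): span
After 9 (previousSibling): main
After 10 (previousSibling): title

Answer: title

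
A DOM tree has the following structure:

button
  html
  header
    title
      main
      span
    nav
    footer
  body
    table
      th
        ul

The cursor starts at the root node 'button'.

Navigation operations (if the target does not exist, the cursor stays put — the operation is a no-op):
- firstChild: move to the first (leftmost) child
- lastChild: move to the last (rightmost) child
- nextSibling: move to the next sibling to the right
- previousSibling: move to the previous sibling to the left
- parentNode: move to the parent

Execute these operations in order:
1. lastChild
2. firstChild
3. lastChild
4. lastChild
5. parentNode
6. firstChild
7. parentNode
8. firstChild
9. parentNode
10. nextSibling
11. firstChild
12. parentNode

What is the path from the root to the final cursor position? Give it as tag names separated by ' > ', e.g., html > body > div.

Answer: button > body > table > th

Derivation:
After 1 (lastChild): body
After 2 (firstChild): table
After 3 (lastChild): th
After 4 (lastChild): ul
After 5 (parentNode): th
After 6 (firstChild): ul
After 7 (parentNode): th
After 8 (firstChild): ul
After 9 (parentNode): th
After 10 (nextSibling): th (no-op, stayed)
After 11 (firstChild): ul
After 12 (parentNode): th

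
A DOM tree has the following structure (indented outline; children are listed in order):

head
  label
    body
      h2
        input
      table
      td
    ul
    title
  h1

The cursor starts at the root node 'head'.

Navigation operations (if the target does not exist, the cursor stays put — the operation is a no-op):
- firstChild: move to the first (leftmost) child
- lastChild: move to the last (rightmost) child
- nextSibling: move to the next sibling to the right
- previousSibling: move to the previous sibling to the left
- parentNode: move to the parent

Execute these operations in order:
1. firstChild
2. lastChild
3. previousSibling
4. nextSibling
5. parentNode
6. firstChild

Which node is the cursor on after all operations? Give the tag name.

After 1 (firstChild): label
After 2 (lastChild): title
After 3 (previousSibling): ul
After 4 (nextSibling): title
After 5 (parentNode): label
After 6 (firstChild): body

Answer: body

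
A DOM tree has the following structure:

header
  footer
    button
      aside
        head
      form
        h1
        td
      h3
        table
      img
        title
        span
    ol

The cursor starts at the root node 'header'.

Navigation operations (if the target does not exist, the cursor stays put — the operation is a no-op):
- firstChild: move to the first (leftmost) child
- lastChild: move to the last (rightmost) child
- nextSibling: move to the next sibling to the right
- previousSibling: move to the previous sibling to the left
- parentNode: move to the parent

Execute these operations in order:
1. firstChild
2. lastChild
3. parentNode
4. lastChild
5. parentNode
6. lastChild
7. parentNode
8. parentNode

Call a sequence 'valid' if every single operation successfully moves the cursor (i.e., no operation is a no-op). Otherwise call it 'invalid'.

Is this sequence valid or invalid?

Answer: valid

Derivation:
After 1 (firstChild): footer
After 2 (lastChild): ol
After 3 (parentNode): footer
After 4 (lastChild): ol
After 5 (parentNode): footer
After 6 (lastChild): ol
After 7 (parentNode): footer
After 8 (parentNode): header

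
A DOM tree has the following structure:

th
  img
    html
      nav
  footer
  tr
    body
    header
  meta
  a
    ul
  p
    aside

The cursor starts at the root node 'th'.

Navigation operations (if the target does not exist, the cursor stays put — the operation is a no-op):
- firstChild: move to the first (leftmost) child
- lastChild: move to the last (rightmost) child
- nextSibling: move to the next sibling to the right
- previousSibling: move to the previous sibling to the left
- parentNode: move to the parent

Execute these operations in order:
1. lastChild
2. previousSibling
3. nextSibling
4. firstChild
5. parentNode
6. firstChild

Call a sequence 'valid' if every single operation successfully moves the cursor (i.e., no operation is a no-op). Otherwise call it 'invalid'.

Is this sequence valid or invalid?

Answer: valid

Derivation:
After 1 (lastChild): p
After 2 (previousSibling): a
After 3 (nextSibling): p
After 4 (firstChild): aside
After 5 (parentNode): p
After 6 (firstChild): aside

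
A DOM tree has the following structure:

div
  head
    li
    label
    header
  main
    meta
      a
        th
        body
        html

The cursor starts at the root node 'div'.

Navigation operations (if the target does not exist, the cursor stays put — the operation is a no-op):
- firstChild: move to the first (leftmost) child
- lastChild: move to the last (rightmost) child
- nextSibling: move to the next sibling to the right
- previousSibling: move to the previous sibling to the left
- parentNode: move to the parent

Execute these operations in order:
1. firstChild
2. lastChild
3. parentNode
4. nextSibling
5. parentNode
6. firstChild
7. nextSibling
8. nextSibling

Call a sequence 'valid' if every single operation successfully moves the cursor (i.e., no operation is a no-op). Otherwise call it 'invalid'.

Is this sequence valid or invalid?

After 1 (firstChild): head
After 2 (lastChild): header
After 3 (parentNode): head
After 4 (nextSibling): main
After 5 (parentNode): div
After 6 (firstChild): head
After 7 (nextSibling): main
After 8 (nextSibling): main (no-op, stayed)

Answer: invalid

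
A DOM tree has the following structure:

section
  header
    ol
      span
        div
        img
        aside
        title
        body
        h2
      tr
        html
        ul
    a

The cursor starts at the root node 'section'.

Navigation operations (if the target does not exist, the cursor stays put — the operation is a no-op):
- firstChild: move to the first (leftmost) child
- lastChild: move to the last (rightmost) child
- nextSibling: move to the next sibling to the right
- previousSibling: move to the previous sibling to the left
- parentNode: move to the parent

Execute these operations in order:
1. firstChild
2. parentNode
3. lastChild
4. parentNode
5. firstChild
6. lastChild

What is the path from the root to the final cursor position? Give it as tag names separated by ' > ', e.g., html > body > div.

After 1 (firstChild): header
After 2 (parentNode): section
After 3 (lastChild): header
After 4 (parentNode): section
After 5 (firstChild): header
After 6 (lastChild): a

Answer: section > header > a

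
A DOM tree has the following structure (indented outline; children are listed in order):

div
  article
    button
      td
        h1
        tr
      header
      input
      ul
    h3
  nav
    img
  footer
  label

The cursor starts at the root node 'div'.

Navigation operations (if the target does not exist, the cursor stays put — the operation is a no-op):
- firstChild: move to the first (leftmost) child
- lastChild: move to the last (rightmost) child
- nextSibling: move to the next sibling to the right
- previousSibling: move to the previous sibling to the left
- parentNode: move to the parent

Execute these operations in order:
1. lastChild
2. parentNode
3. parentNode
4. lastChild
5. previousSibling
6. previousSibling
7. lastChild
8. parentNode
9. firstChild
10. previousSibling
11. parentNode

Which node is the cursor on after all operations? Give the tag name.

Answer: nav

Derivation:
After 1 (lastChild): label
After 2 (parentNode): div
After 3 (parentNode): div (no-op, stayed)
After 4 (lastChild): label
After 5 (previousSibling): footer
After 6 (previousSibling): nav
After 7 (lastChild): img
After 8 (parentNode): nav
After 9 (firstChild): img
After 10 (previousSibling): img (no-op, stayed)
After 11 (parentNode): nav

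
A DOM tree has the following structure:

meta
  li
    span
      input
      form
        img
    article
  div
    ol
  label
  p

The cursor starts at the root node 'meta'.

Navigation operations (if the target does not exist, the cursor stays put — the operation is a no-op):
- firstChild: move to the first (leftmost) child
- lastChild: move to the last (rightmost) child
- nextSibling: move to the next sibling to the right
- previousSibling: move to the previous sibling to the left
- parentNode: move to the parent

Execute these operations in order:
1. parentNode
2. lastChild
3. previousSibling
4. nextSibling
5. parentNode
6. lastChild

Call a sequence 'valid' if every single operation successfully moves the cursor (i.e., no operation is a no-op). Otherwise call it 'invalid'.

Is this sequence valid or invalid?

Answer: invalid

Derivation:
After 1 (parentNode): meta (no-op, stayed)
After 2 (lastChild): p
After 3 (previousSibling): label
After 4 (nextSibling): p
After 5 (parentNode): meta
After 6 (lastChild): p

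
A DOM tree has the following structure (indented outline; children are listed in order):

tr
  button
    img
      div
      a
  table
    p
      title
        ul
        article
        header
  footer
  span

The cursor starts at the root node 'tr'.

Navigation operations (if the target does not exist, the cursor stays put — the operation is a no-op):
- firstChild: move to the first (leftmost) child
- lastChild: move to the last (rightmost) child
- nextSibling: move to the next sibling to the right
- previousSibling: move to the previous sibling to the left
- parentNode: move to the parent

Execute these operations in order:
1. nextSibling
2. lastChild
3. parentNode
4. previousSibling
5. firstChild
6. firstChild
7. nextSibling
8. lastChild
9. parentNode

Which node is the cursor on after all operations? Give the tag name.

After 1 (nextSibling): tr (no-op, stayed)
After 2 (lastChild): span
After 3 (parentNode): tr
After 4 (previousSibling): tr (no-op, stayed)
After 5 (firstChild): button
After 6 (firstChild): img
After 7 (nextSibling): img (no-op, stayed)
After 8 (lastChild): a
After 9 (parentNode): img

Answer: img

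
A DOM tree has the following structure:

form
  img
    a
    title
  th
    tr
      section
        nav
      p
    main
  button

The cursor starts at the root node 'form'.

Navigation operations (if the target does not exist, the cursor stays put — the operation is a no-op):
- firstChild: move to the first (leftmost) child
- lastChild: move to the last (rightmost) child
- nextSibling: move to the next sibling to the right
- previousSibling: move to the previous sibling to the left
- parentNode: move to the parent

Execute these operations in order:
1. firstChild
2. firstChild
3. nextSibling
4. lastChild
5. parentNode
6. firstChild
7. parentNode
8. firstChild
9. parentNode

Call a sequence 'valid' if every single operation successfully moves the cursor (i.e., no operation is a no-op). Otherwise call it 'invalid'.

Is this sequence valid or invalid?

After 1 (firstChild): img
After 2 (firstChild): a
After 3 (nextSibling): title
After 4 (lastChild): title (no-op, stayed)
After 5 (parentNode): img
After 6 (firstChild): a
After 7 (parentNode): img
After 8 (firstChild): a
After 9 (parentNode): img

Answer: invalid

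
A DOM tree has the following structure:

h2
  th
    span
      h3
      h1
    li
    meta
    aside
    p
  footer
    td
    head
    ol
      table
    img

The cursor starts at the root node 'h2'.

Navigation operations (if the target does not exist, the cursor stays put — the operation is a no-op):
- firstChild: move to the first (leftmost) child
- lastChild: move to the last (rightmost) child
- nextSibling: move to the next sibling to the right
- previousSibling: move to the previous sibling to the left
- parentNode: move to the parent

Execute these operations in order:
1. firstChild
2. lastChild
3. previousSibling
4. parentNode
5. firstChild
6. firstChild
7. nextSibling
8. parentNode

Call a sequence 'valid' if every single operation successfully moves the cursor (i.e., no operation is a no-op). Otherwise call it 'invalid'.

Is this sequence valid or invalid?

After 1 (firstChild): th
After 2 (lastChild): p
After 3 (previousSibling): aside
After 4 (parentNode): th
After 5 (firstChild): span
After 6 (firstChild): h3
After 7 (nextSibling): h1
After 8 (parentNode): span

Answer: valid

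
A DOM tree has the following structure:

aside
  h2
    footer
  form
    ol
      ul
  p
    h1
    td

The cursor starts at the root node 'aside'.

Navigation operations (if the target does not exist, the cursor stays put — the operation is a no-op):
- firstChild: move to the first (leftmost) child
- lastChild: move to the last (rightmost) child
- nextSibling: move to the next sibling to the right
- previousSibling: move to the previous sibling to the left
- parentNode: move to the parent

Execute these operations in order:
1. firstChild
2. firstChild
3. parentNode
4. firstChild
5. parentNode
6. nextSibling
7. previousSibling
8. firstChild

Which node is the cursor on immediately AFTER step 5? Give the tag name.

After 1 (firstChild): h2
After 2 (firstChild): footer
After 3 (parentNode): h2
After 4 (firstChild): footer
After 5 (parentNode): h2

Answer: h2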